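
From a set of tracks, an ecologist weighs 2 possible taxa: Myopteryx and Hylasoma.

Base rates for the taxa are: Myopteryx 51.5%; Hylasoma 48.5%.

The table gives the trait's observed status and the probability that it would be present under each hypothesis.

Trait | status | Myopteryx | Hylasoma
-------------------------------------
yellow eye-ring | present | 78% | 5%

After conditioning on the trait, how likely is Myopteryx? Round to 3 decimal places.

For each hypothesis, the unnormalized posterior weight is prior × likelihood:
  Myopteryx: 0.515 × 0.78 = 0.4017
  Hylasoma: 0.485 × 0.05 = 0.02425
The unnormalized weights sum to 0.42595.
P(Myopteryx | evidence) = 0.4017 / 0.42595 ≈ 0.943.

0.943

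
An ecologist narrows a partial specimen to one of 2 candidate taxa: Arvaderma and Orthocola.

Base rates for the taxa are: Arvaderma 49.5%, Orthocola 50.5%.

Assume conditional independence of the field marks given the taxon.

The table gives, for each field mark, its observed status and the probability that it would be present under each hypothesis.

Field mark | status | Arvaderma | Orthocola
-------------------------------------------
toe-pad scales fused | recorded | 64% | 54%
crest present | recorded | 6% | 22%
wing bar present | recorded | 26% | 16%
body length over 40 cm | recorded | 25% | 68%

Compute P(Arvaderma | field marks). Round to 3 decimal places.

0.159

Multiply each prior by the joint likelihood of the field mark pattern:
  Arvaderma: 0.495 × 0.64 × 0.06 × 0.26 × 0.25 = 0.0012355
  Orthocola: 0.505 × 0.54 × 0.22 × 0.16 × 0.68 = 0.0065273
The unnormalized weights sum to 0.0077629.
P(Arvaderma | evidence) = 0.0012355 / 0.0077629 ≈ 0.159.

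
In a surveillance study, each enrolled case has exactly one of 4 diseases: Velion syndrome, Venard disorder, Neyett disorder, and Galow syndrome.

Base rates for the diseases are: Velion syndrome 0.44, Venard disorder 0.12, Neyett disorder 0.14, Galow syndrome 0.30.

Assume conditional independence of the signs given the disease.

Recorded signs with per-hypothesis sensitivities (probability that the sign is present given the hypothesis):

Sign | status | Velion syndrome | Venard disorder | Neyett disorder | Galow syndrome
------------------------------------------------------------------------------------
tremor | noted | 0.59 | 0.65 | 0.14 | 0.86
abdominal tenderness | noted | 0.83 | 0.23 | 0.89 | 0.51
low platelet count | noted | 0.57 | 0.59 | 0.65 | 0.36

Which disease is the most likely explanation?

By Bayes' rule with conditional independence, the unnormalized weight for each hypothesis is prior × ∏ likelihoods:
  Velion syndrome: 0.44 × 0.59 × 0.83 × 0.57 = 0.12282
  Venard disorder: 0.12 × 0.65 × 0.23 × 0.59 = 0.010585
  Neyett disorder: 0.14 × 0.14 × 0.89 × 0.65 = 0.011339
  Galow syndrome: 0.30 × 0.86 × 0.51 × 0.36 = 0.047369
Marginal likelihood of the evidence = 0.19211.
P(Velion syndrome | evidence) ≈ 0.12282 / 0.19211 ≈ 0.639
P(Venard disorder | evidence) ≈ 0.010585 / 0.19211 ≈ 0.055
P(Neyett disorder | evidence) ≈ 0.011339 / 0.19211 ≈ 0.059
P(Galow syndrome | evidence) ≈ 0.047369 / 0.19211 ≈ 0.247
The largest is 0.639, so Velion syndrome is most probable.

Velion syndrome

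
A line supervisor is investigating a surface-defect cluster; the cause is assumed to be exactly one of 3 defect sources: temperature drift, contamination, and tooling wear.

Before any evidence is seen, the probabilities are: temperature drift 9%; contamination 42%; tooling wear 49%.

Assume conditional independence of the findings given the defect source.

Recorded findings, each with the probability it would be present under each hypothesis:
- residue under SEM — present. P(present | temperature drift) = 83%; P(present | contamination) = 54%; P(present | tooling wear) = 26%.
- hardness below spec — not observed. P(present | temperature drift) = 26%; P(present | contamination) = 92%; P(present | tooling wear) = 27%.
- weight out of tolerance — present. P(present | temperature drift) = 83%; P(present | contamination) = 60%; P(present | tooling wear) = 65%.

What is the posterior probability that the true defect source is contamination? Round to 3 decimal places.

0.093

For each hypothesis, the unnormalized posterior weight is prior × product of the finding likelihoods (using 1 − P(present | H) for each absent finding):
  temperature drift: 0.09 × 0.83 × (1 − 0.26) × 0.83 = 0.045881
  contamination: 0.42 × 0.54 × (1 − 0.92) × 0.60 = 0.010886
  tooling wear: 0.49 × 0.26 × (1 − 0.27) × 0.65 = 0.060451
Marginal likelihood of the evidence = 0.11722.
P(contamination | evidence) = 0.010886 / 0.11722 ≈ 0.093.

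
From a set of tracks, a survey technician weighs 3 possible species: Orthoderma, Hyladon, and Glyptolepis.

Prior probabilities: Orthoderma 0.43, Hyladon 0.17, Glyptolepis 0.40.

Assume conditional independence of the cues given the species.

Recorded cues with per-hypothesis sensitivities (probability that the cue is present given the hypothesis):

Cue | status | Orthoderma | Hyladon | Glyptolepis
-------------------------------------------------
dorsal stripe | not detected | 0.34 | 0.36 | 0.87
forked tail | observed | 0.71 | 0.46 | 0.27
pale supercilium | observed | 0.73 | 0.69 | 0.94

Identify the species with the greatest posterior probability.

For each hypothesis, the unnormalized posterior weight is prior × product of the cue likelihoods (using 1 − P(present | H) for each absent cue):
  Orthoderma: 0.43 × (1 − 0.34) × 0.71 × 0.73 = 0.14709
  Hyladon: 0.17 × (1 − 0.36) × 0.46 × 0.69 = 0.034533
  Glyptolepis: 0.40 × (1 − 0.87) × 0.27 × 0.94 = 0.013198
The unnormalized weights sum to 0.19482.
P(Orthoderma | evidence) ≈ 0.14709 / 0.19482 ≈ 0.755
P(Hyladon | evidence) ≈ 0.034533 / 0.19482 ≈ 0.177
P(Glyptolepis | evidence) ≈ 0.013198 / 0.19482 ≈ 0.068
The largest is 0.755, so Orthoderma is most probable.

Orthoderma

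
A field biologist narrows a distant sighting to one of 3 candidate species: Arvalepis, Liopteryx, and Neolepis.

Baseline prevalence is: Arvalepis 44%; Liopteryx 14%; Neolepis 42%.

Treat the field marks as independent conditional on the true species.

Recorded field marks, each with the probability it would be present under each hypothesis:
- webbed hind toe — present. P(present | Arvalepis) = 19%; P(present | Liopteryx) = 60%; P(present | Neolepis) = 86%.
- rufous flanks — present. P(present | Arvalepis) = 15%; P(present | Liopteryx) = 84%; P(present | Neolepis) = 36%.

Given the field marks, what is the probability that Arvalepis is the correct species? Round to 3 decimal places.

0.059

By Bayes' rule with conditional independence, the unnormalized weight for each hypothesis is prior × ∏ likelihoods:
  Arvalepis: 0.44 × 0.19 × 0.15 = 0.01254
  Liopteryx: 0.14 × 0.60 × 0.84 = 0.07056
  Neolepis: 0.42 × 0.86 × 0.36 = 0.13003
Marginal likelihood of the evidence = 0.21313.
P(Arvalepis | evidence) = 0.01254 / 0.21313 ≈ 0.059.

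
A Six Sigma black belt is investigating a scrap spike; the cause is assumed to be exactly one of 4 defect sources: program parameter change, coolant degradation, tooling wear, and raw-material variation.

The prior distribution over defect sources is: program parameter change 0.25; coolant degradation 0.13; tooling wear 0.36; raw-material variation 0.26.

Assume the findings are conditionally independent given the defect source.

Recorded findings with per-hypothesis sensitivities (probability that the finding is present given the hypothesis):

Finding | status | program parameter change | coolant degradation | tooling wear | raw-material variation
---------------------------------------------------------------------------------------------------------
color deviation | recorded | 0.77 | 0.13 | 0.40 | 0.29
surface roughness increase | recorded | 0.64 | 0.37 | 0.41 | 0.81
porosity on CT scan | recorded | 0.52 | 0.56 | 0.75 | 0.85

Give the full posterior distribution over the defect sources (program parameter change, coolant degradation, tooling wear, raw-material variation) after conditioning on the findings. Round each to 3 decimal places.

For each hypothesis, the unnormalized posterior weight is prior × product of the finding likelihoods:
  program parameter change: 0.25 × 0.77 × 0.64 × 0.52 = 0.064064
  coolant degradation: 0.13 × 0.13 × 0.37 × 0.56 = 0.0035017
  tooling wear: 0.36 × 0.40 × 0.41 × 0.75 = 0.04428
  raw-material variation: 0.26 × 0.29 × 0.81 × 0.85 = 0.051913
Normalizing constant Z = 0.064064 + 0.0035017 + 0.04428 + 0.051913 = 0.16376.
P(program parameter change | evidence) = 0.064064 / 0.16376 ≈ 0.391
P(coolant degradation | evidence) = 0.0035017 / 0.16376 ≈ 0.021
P(tooling wear | evidence) = 0.04428 / 0.16376 ≈ 0.270
P(raw-material variation | evidence) = 0.051913 / 0.16376 ≈ 0.317

0.391, 0.021, 0.270, 0.317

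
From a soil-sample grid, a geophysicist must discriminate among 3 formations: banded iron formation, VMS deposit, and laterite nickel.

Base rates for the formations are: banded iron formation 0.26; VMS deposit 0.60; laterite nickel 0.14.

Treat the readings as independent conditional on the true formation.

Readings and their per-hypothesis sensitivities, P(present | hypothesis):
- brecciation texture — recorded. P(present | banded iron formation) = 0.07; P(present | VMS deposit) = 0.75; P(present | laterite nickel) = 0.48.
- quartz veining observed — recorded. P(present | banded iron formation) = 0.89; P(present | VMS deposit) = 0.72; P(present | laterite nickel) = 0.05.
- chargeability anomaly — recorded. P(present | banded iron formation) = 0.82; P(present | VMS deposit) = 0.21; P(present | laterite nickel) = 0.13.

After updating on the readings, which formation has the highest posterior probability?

VMS deposit

For each hypothesis, the unnormalized posterior weight is prior × product of the reading likelihoods:
  banded iron formation: 0.26 × 0.07 × 0.89 × 0.82 = 0.013282
  VMS deposit: 0.60 × 0.75 × 0.72 × 0.21 = 0.06804
  laterite nickel: 0.14 × 0.48 × 0.05 × 0.13 = 0.0004368
The unnormalized weights sum to 0.081759.
P(banded iron formation | evidence) ≈ 0.013282 / 0.081759 ≈ 0.162
P(VMS deposit | evidence) ≈ 0.06804 / 0.081759 ≈ 0.832
P(laterite nickel | evidence) ≈ 0.0004368 / 0.081759 ≈ 0.005
The largest is 0.832, so VMS deposit is most probable.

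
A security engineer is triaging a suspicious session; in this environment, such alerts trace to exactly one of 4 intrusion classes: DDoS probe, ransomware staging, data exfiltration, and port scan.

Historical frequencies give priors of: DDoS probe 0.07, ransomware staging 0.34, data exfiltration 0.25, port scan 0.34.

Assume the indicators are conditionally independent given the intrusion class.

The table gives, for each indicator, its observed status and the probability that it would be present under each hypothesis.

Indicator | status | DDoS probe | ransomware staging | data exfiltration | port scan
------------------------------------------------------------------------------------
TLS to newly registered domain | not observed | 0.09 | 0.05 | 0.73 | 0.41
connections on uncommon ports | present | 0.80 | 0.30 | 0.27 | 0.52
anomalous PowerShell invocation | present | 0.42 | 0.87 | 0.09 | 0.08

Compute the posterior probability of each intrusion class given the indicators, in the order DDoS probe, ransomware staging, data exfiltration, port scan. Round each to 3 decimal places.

Multiply each prior by the joint likelihood of the indicator pattern (using 1 − P(present | H) for each absent indicator):
  DDoS probe: 0.07 × (1 − 0.09) × 0.80 × 0.42 = 0.021403
  ransomware staging: 0.34 × (1 − 0.05) × 0.30 × 0.87 = 0.084303
  data exfiltration: 0.25 × (1 − 0.73) × 0.27 × 0.09 = 0.0016402
  port scan: 0.34 × (1 − 0.41) × 0.52 × 0.08 = 0.008345
Normalizing constant Z = 0.021403 + 0.084303 + 0.0016402 + 0.008345 = 0.11569.
P(DDoS probe | evidence) = 0.021403 / 0.11569 ≈ 0.185
P(ransomware staging | evidence) = 0.084303 / 0.11569 ≈ 0.729
P(data exfiltration | evidence) = 0.0016402 / 0.11569 ≈ 0.014
P(port scan | evidence) = 0.008345 / 0.11569 ≈ 0.072

0.185, 0.729, 0.014, 0.072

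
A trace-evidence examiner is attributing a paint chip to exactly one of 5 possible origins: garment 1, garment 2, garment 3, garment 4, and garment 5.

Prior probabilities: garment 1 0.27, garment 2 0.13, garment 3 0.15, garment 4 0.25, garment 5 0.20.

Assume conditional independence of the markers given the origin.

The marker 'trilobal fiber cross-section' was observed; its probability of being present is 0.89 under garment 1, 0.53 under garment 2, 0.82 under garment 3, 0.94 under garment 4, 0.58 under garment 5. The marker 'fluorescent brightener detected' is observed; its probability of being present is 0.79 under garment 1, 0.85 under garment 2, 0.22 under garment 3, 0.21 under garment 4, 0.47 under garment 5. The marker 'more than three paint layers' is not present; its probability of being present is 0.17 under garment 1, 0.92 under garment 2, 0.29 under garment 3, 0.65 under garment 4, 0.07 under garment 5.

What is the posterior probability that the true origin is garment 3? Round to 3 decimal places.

0.077

For each hypothesis, the unnormalized posterior weight is prior × product of the marker likelihoods (using 1 − P(present | H) for each absent marker):
  garment 1: 0.27 × 0.89 × 0.79 × (1 − 0.17) = 0.15756
  garment 2: 0.13 × 0.53 × 0.85 × (1 − 0.92) = 0.0046852
  garment 3: 0.15 × 0.82 × 0.22 × (1 − 0.29) = 0.019213
  garment 4: 0.25 × 0.94 × 0.21 × (1 − 0.65) = 0.017272
  garment 5: 0.20 × 0.58 × 0.47 × (1 − 0.07) = 0.050704
Marginal likelihood of the evidence = 0.24944.
P(garment 3 | evidence) = 0.019213 / 0.24944 ≈ 0.077.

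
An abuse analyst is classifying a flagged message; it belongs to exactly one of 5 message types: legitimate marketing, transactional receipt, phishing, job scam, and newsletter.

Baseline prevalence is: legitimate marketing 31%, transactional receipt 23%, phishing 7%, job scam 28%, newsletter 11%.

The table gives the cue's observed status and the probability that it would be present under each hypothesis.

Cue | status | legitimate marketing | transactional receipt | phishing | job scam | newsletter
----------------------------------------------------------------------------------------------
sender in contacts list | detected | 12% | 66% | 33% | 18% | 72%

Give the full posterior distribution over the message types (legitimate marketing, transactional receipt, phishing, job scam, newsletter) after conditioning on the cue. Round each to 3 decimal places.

0.109, 0.444, 0.068, 0.147, 0.232

By Bayes' rule, the unnormalized weight for each hypothesis is prior × likelihood:
  legitimate marketing: 0.31 × 0.12 = 0.0372
  transactional receipt: 0.23 × 0.66 = 0.1518
  phishing: 0.07 × 0.33 = 0.0231
  job scam: 0.28 × 0.18 = 0.0504
  newsletter: 0.11 × 0.72 = 0.0792
Marginal likelihood of the evidence = 0.3417.
P(legitimate marketing | evidence) = 0.0372 / 0.3417 ≈ 0.109
P(transactional receipt | evidence) = 0.1518 / 0.3417 ≈ 0.444
P(phishing | evidence) = 0.0231 / 0.3417 ≈ 0.068
P(job scam | evidence) = 0.0504 / 0.3417 ≈ 0.147
P(newsletter | evidence) = 0.0792 / 0.3417 ≈ 0.232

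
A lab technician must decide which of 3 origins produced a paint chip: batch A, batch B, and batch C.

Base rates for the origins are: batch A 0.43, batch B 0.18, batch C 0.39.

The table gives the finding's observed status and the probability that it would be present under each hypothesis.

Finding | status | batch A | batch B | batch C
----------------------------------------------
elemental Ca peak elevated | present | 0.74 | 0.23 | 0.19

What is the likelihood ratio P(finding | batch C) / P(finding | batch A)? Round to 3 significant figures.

The Bayes factor is the ratio of the two likelihoods.
  batch C: 0.19
  batch A: 0.74
Bayes factor = 0.19 / 0.74 ≈ 0.257

0.257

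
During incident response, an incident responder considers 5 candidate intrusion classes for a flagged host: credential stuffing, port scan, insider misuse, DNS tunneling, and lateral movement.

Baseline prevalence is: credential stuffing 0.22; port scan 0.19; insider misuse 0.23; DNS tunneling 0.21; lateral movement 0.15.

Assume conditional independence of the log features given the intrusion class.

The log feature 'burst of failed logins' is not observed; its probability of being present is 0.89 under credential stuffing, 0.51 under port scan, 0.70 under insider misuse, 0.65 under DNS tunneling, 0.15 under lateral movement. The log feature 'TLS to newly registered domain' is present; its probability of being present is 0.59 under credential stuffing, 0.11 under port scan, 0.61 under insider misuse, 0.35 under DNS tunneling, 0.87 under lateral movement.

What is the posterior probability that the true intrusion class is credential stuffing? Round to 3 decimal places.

Multiply each prior by the joint likelihood of the log feature pattern (using 1 − P(present | H) for each absent log feature):
  credential stuffing: 0.22 × (1 − 0.89) × 0.59 = 0.014278
  port scan: 0.19 × (1 − 0.51) × 0.11 = 0.010241
  insider misuse: 0.23 × (1 − 0.70) × 0.61 = 0.04209
  DNS tunneling: 0.21 × (1 − 0.65) × 0.35 = 0.025725
  lateral movement: 0.15 × (1 − 0.15) × 0.87 = 0.11092
Normalizing constant Z = 0.014278 + 0.010241 + 0.04209 + 0.025725 + 0.11092 = 0.20326.
P(credential stuffing | evidence) = 0.014278 / 0.20326 ≈ 0.070.

0.070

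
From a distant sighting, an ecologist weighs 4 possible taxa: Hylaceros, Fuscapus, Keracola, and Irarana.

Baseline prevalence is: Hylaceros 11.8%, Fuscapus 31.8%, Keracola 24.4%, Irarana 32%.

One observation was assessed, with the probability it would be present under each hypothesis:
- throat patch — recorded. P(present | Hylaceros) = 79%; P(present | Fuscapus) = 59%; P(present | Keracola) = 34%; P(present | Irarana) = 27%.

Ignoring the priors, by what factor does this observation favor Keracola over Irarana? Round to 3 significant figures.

The Bayes factor is the ratio of the two likelihoods.
  Keracola: 0.34
  Irarana: 0.27
Bayes factor = 0.34 / 0.27 ≈ 1.26

1.26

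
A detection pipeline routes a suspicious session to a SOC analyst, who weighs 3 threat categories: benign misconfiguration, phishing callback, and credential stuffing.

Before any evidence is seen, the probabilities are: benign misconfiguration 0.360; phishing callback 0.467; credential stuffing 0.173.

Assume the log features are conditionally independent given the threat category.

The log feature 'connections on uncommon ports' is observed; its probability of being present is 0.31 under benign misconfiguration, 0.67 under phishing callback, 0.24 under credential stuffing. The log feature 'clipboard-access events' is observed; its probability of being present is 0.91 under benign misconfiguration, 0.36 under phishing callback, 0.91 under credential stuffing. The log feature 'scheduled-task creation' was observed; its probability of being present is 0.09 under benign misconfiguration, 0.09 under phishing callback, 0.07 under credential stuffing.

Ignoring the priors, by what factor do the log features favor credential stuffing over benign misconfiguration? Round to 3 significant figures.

Take the product of per-log feature likelihoods under each hypothesis, then divide.
  credential stuffing: 0.24 × 0.91 × 0.07 = 0.015288
  benign misconfiguration: 0.31 × 0.91 × 0.09 = 0.025389
Bayes factor = 0.015288 / 0.025389 ≈ 0.602

0.602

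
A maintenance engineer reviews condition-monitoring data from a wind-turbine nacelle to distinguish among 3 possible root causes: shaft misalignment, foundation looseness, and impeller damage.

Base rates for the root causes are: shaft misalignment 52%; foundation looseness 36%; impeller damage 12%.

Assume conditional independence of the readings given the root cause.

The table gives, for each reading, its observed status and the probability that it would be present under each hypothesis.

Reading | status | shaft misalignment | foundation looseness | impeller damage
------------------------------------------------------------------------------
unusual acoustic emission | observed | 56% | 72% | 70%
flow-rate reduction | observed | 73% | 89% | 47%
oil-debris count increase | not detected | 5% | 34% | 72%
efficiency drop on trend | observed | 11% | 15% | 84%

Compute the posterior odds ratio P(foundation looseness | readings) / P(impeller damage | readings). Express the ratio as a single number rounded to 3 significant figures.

The normalizing constant cancels in an odds ratio, so compute prior × likelihood for the two hypotheses only (using 1 − P(present | H) for each absent reading):
  foundation looseness: 0.36 × 0.72 × 0.89 × (1 − 0.34) × 0.15 = 0.022838
  impeller damage: 0.12 × 0.70 × 0.47 × (1 − 0.72) × 0.84 = 0.0092857
Odds(foundation looseness : impeller damage) = 0.022838 / 0.0092857 ≈ 2.46.

2.46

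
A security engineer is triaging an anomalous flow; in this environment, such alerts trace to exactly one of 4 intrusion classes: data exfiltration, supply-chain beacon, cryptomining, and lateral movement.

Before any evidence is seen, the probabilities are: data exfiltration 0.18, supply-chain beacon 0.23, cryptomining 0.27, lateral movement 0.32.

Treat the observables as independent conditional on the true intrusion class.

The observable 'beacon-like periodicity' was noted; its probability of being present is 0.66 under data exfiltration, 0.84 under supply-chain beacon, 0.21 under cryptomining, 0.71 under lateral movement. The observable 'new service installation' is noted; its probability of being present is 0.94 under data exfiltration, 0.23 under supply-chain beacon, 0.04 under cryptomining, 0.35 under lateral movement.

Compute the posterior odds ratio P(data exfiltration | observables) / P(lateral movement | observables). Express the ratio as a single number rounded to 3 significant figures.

Unnormalized posterior weight (prior times the observable likelihoods) for each of the two hypotheses:
  data exfiltration: 0.18 × 0.66 × 0.94 = 0.11167
  lateral movement: 0.32 × 0.71 × 0.35 = 0.07952
Odds(data exfiltration : lateral movement) = 0.11167 / 0.07952 ≈ 1.40.

1.40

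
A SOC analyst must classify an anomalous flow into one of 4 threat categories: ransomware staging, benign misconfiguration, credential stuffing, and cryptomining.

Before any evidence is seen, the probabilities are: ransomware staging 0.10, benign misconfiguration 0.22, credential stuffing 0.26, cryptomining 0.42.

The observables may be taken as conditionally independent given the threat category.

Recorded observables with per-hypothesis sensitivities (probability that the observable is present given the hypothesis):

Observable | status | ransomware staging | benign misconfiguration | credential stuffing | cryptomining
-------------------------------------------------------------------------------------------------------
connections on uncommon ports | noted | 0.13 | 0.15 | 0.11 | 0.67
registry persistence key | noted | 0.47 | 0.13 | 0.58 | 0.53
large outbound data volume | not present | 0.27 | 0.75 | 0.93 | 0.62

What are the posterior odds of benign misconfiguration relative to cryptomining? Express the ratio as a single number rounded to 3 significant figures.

Unnormalized posterior weight (prior times the observable likelihoods) for each of the two hypotheses (using 1 − P(present | H) for each absent observable):
  benign misconfiguration: 0.22 × 0.15 × 0.13 × (1 − 0.75) = 0.0010725
  cryptomining: 0.42 × 0.67 × 0.53 × (1 − 0.62) = 0.056674
Posterior odds = 0.0010725 / 0.056674 ≈ 0.0189.

0.0189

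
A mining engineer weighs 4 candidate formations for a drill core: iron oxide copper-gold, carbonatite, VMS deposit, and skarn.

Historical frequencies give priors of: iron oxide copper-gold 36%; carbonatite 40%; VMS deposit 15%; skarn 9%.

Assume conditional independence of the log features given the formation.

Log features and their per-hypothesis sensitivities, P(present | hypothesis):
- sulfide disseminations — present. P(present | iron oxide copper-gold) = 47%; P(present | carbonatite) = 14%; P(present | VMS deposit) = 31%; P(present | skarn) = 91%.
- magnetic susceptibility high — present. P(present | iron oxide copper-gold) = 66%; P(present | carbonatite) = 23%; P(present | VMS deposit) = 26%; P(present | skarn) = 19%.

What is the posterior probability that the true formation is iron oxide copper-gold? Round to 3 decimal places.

0.734

For each hypothesis, the unnormalized posterior weight is prior × product of the log feature likelihoods:
  iron oxide copper-gold: 0.36 × 0.47 × 0.66 = 0.11167
  carbonatite: 0.40 × 0.14 × 0.23 = 0.01288
  VMS deposit: 0.15 × 0.31 × 0.26 = 0.01209
  skarn: 0.09 × 0.91 × 0.19 = 0.015561
The unnormalized weights sum to 0.1522.
P(iron oxide copper-gold | evidence) = 0.11167 / 0.1522 ≈ 0.734.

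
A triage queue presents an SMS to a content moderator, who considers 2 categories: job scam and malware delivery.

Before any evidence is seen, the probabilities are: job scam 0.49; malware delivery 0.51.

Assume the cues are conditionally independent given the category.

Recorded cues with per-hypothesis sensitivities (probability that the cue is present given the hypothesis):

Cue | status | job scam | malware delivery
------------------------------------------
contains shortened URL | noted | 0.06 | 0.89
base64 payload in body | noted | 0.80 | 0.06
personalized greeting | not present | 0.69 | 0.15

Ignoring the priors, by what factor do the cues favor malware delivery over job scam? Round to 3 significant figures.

3.05

Joint likelihood of the cue pattern under each hypothesis (using 1 − P(present | H) for each absent cue):
  malware delivery: 0.89 × 0.06 × (1 − 0.15) = 0.04539
  job scam: 0.06 × 0.80 × (1 − 0.69) = 0.01488
Bayes factor = 0.04539 / 0.01488 ≈ 3.05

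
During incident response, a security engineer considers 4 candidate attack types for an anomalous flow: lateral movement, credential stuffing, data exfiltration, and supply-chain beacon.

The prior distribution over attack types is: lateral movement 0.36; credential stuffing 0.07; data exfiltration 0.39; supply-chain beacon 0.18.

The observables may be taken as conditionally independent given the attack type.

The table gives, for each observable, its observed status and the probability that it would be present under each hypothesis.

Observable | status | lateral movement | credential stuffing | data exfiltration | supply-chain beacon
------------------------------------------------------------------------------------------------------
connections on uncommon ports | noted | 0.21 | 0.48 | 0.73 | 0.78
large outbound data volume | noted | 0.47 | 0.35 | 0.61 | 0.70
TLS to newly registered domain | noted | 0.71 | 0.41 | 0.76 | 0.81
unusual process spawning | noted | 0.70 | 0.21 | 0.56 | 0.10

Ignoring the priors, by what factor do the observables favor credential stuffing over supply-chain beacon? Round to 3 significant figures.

The Bayes factor is the ratio of the joint likelihoods of the observable pattern under the two hypotheses.
  credential stuffing: 0.48 × 0.35 × 0.41 × 0.21 = 0.014465
  supply-chain beacon: 0.78 × 0.70 × 0.81 × 0.10 = 0.044226
Bayes factor = 0.014465 / 0.044226 ≈ 0.327

0.327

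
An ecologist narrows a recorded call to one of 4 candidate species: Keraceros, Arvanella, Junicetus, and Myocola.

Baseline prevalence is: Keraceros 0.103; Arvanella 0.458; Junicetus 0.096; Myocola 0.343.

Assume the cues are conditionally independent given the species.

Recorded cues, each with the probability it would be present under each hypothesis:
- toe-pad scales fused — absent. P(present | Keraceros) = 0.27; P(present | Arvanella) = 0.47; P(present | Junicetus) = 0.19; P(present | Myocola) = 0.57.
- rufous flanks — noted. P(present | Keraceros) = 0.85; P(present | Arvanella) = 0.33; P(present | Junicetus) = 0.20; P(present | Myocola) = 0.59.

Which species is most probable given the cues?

Myocola

For each hypothesis, the unnormalized posterior weight is prior × product of the cue likelihoods (using 1 − P(present | H) for each absent cue):
  Keraceros: 0.103 × (1 − 0.27) × 0.85 = 0.063911
  Arvanella: 0.458 × (1 − 0.47) × 0.33 = 0.080104
  Junicetus: 0.096 × (1 − 0.19) × 0.20 = 0.015552
  Myocola: 0.343 × (1 − 0.57) × 0.59 = 0.087019
The unnormalized weights sum to 0.24659.
P(Keraceros | evidence) ≈ 0.063911 / 0.24659 ≈ 0.259
P(Arvanella | evidence) ≈ 0.080104 / 0.24659 ≈ 0.325
P(Junicetus | evidence) ≈ 0.015552 / 0.24659 ≈ 0.063
P(Myocola | evidence) ≈ 0.087019 / 0.24659 ≈ 0.353
The largest is 0.353, so Myocola is most probable.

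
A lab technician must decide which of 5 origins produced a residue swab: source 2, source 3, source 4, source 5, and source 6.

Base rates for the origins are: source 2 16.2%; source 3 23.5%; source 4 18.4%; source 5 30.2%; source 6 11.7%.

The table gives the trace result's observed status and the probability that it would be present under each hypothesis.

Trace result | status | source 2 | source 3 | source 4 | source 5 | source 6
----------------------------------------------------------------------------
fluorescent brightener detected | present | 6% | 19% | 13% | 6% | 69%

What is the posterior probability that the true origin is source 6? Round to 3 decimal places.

By Bayes' rule, the unnormalized weight for each hypothesis is prior × likelihood:
  source 2: 0.162 × 0.06 = 0.00972
  source 3: 0.235 × 0.19 = 0.04465
  source 4: 0.184 × 0.13 = 0.02392
  source 5: 0.302 × 0.06 = 0.01812
  source 6: 0.117 × 0.69 = 0.08073
Marginal likelihood of the evidence = 0.17714.
P(source 6 | evidence) = 0.08073 / 0.17714 ≈ 0.456.

0.456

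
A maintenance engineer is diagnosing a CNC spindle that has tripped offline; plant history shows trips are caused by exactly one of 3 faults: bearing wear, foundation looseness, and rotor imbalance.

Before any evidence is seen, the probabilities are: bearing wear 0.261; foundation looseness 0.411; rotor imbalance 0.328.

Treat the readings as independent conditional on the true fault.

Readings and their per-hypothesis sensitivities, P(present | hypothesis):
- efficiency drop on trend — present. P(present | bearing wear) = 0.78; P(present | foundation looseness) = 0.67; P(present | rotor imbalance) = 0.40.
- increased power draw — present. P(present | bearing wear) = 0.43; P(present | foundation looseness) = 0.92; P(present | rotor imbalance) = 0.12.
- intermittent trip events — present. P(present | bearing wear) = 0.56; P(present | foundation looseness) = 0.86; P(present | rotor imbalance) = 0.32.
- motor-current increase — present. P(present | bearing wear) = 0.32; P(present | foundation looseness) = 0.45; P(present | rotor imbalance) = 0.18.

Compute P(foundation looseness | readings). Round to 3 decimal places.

0.855

Multiply each prior by the joint likelihood of the reading pattern:
  bearing wear: 0.261 × 0.78 × 0.43 × 0.56 × 0.32 = 0.015687
  foundation looseness: 0.411 × 0.67 × 0.92 × 0.86 × 0.45 = 0.098043
  rotor imbalance: 0.328 × 0.40 × 0.12 × 0.32 × 0.18 = 0.00090685
The unnormalized weights sum to 0.11464.
P(foundation looseness | evidence) = 0.098043 / 0.11464 ≈ 0.855.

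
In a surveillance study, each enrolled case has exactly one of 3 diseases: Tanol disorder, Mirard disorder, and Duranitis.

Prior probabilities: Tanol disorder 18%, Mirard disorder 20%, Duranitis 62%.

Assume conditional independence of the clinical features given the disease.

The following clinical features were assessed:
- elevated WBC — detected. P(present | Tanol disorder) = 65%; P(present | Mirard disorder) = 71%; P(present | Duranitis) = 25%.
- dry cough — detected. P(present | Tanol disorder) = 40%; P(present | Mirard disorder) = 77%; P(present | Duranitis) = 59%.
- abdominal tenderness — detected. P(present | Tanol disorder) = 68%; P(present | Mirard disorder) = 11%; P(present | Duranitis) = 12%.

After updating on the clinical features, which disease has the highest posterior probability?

For each hypothesis, the unnormalized posterior weight is prior × product of the clinical feature likelihoods:
  Tanol disorder: 0.18 × 0.65 × 0.40 × 0.68 = 0.031824
  Mirard disorder: 0.20 × 0.71 × 0.77 × 0.11 = 0.012027
  Duranitis: 0.62 × 0.25 × 0.59 × 0.12 = 0.010974
Marginal likelihood of the evidence = 0.054825.
P(Tanol disorder | evidence) ≈ 0.031824 / 0.054825 ≈ 0.580
P(Mirard disorder | evidence) ≈ 0.012027 / 0.054825 ≈ 0.219
P(Duranitis | evidence) ≈ 0.010974 / 0.054825 ≈ 0.200
The largest is 0.580, so Tanol disorder is most probable.

Tanol disorder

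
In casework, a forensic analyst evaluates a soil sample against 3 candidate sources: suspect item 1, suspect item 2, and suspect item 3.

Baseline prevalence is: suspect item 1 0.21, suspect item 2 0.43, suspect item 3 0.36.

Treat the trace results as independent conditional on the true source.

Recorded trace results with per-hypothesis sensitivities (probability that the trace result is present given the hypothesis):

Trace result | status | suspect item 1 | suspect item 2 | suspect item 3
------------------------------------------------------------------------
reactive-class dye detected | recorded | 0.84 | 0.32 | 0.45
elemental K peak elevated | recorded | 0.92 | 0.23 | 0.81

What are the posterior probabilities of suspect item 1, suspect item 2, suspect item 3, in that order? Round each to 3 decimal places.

By Bayes' rule with conditional independence, the unnormalized weight for each hypothesis is prior × ∏ likelihoods:
  suspect item 1: 0.21 × 0.84 × 0.92 = 0.16229
  suspect item 2: 0.43 × 0.32 × 0.23 = 0.031648
  suspect item 3: 0.36 × 0.45 × 0.81 = 0.13122
The unnormalized weights sum to 0.32516.
P(suspect item 1 | evidence) = 0.16229 / 0.32516 ≈ 0.499
P(suspect item 2 | evidence) = 0.031648 / 0.32516 ≈ 0.097
P(suspect item 3 | evidence) = 0.13122 / 0.32516 ≈ 0.404

0.499, 0.097, 0.404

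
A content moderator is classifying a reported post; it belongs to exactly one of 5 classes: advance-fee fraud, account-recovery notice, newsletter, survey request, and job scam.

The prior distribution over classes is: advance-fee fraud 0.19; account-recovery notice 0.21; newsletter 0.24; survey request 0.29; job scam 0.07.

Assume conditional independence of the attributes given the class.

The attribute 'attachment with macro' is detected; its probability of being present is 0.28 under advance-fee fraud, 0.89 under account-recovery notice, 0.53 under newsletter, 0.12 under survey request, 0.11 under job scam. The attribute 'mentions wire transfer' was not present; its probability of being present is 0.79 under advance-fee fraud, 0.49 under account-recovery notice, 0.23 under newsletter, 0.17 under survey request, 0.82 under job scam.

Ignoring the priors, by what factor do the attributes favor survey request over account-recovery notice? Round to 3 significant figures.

The Bayes factor is the ratio of the joint likelihoods of the attribute pattern under the two hypotheses (using 1 − P(present | H) for each absent attribute).
  survey request: 0.12 × (1 − 0.17) = 0.0996
  account-recovery notice: 0.89 × (1 − 0.49) = 0.4539
Bayes factor = 0.0996 / 0.4539 ≈ 0.219

0.219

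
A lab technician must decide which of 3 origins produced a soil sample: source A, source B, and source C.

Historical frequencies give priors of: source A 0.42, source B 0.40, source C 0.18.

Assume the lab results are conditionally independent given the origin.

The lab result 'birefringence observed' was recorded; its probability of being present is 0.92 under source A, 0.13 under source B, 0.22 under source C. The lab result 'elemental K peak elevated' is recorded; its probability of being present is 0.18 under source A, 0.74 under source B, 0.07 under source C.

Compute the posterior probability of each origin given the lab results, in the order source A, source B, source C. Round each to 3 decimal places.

0.628, 0.347, 0.025

Multiply each prior by the joint likelihood of the lab result pattern:
  source A: 0.42 × 0.92 × 0.18 = 0.069552
  source B: 0.40 × 0.13 × 0.74 = 0.03848
  source C: 0.18 × 0.22 × 0.07 = 0.002772
Normalizing constant Z = 0.069552 + 0.03848 + 0.002772 = 0.1108.
P(source A | evidence) = 0.069552 / 0.1108 ≈ 0.628
P(source B | evidence) = 0.03848 / 0.1108 ≈ 0.347
P(source C | evidence) = 0.002772 / 0.1108 ≈ 0.025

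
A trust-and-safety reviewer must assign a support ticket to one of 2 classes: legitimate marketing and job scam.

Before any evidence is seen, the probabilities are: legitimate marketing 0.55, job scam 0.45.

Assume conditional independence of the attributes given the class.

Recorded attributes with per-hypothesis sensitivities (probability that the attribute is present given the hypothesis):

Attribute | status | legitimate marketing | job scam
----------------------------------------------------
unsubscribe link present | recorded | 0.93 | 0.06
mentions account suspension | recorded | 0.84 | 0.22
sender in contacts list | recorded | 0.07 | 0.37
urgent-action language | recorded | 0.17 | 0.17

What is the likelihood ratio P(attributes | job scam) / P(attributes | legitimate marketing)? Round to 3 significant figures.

Joint likelihood of the attribute pattern under each hypothesis:
  job scam: 0.06 × 0.22 × 0.37 × 0.17 = 0.00083028
  legitimate marketing: 0.93 × 0.84 × 0.07 × 0.17 = 0.0092963
Bayes factor = 0.00083028 / 0.0092963 ≈ 0.0893

0.0893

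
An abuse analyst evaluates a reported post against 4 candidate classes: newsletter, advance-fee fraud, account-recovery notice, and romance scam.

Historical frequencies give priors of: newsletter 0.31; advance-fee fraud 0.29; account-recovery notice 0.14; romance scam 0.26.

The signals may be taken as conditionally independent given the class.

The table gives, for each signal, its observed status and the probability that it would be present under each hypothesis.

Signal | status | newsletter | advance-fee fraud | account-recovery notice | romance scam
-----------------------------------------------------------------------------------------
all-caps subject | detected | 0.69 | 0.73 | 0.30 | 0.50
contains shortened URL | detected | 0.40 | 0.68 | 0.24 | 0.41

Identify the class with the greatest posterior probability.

Multiply each prior by the joint likelihood of the signal pattern:
  newsletter: 0.31 × 0.69 × 0.40 = 0.08556
  advance-fee fraud: 0.29 × 0.73 × 0.68 = 0.14396
  account-recovery notice: 0.14 × 0.30 × 0.24 = 0.01008
  romance scam: 0.26 × 0.50 × 0.41 = 0.0533
The unnormalized weights sum to 0.2929.
P(newsletter | evidence) ≈ 0.08556 / 0.2929 ≈ 0.292
P(advance-fee fraud | evidence) ≈ 0.14396 / 0.2929 ≈ 0.491
P(account-recovery notice | evidence) ≈ 0.01008 / 0.2929 ≈ 0.034
P(romance scam | evidence) ≈ 0.0533 / 0.2929 ≈ 0.182
The largest is 0.491, so advance-fee fraud is most probable.

advance-fee fraud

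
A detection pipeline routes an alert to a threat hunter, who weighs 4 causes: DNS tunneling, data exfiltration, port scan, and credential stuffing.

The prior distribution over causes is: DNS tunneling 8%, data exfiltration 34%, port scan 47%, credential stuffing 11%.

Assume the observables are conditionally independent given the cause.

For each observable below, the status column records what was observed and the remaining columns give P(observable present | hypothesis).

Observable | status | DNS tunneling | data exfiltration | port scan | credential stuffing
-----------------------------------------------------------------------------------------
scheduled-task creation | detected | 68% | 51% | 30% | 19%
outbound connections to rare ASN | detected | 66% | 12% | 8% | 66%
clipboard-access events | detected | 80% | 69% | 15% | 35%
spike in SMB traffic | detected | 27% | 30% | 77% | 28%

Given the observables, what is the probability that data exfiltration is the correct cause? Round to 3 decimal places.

By Bayes' rule with conditional independence, the unnormalized weight for each hypothesis is prior × ∏ likelihoods:
  DNS tunneling: 0.08 × 0.68 × 0.66 × 0.80 × 0.27 = 0.0077553
  data exfiltration: 0.34 × 0.51 × 0.12 × 0.69 × 0.30 = 0.0043073
  port scan: 0.47 × 0.30 × 0.08 × 0.15 × 0.77 = 0.0013028
  credential stuffing: 0.11 × 0.19 × 0.66 × 0.35 × 0.28 = 0.0013518
Normalizing constant Z = 0.0077553 + 0.0043073 + 0.0013028 + 0.0013518 = 0.014717.
P(data exfiltration | evidence) = 0.0043073 / 0.014717 ≈ 0.293.

0.293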